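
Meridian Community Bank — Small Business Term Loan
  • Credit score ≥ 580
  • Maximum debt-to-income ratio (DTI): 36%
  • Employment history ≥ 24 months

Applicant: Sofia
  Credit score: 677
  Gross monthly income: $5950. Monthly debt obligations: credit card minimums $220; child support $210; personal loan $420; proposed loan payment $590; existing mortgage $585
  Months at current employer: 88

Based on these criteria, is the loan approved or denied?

Credit score 677 ≥ 580 (meets)
Total monthly debts = (220 + 210 + 420 + 590 + 585) = 2,025. DTI = 2,025/5,950 = 34% ≤ 36%
Employment 88 ≥ 24 months
All criteria satisfied.

Approved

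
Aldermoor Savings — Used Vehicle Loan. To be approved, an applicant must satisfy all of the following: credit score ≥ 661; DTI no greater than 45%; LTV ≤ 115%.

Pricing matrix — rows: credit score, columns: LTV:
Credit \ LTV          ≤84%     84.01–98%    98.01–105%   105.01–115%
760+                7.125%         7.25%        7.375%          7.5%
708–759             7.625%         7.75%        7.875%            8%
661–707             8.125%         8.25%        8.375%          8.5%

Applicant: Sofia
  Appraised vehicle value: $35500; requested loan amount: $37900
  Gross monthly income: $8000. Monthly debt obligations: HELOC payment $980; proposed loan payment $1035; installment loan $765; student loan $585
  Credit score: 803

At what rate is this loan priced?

Credit score 803 ≥ 661; Total monthly debts = (980 + 1,035 + 765 + 585) = 3,365. Debt-to-income = 3,365/8,000 = 42.1% — meets 45% limit
LTV = 37,900/35,500 = 106.8% ≤ 115%
Row: 803 falls in 760+. Column: 106.8% falls in 105.01–115%. Rate = 7.5%.

7.5%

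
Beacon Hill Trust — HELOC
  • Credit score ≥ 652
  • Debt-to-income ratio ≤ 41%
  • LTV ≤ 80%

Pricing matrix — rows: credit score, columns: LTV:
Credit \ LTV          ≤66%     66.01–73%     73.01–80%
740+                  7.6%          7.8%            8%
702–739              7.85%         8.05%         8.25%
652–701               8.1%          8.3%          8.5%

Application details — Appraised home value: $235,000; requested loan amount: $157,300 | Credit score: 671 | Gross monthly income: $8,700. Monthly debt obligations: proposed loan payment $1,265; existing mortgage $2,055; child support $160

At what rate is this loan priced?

Credit score 671 ≥ 652; Total monthly debts = (1,265 + 2,055 + 160) = 3,480. DTI: 3,480 ÷ 8,700 = 40%, within the 41% cap
LTV = 157,300/235,000 = 66.9% ≤ 80%
Row: 671 falls in 652–701. Column: 66.9% falls in 66.01–73%. Rate = 8.3%.

8.3%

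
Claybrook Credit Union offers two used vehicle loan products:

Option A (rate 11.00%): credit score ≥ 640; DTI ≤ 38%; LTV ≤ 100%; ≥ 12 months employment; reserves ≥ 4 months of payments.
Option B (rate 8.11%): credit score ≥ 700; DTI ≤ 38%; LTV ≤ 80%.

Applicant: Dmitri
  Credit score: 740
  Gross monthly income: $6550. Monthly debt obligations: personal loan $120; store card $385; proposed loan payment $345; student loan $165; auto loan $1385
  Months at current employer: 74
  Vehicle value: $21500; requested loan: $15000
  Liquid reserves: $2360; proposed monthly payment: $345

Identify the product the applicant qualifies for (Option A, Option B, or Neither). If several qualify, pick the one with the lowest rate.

Option B

Total debts = (120 + 385 + 345 + 165 + 1,385) = 2,400; DTI = 2,400/6,550 = 36.6%.
LTV = 15,000/21,500 = 69.8%.
Reserves = 2,360/345 = 6.8 months.
Option A: score 740 ≥ 640; DTI 36.6% ≤ 38%; LTV 69.8% ≤ 100%; employment 74 ≥ 12 mo; reserves 6.8 ≥ 4 mo → qualifies.
Option B: score 740 ≥ 700; DTI 36.6% ≤ 38%; LTV 69.8% ≤ 80% → qualifies.
Qualifying: Option A, Option B. Lowest rate is 8.11% → Option B.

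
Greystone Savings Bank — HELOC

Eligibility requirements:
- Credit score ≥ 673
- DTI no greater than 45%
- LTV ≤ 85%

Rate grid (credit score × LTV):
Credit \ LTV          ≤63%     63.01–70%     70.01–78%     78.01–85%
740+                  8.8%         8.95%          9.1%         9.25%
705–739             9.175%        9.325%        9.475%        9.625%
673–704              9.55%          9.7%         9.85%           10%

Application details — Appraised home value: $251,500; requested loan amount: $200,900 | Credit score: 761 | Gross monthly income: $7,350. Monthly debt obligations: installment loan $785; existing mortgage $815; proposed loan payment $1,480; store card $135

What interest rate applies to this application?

Credit score 761 ≥ 673; Total monthly debts = (785 + 815 + 1,480 + 135) = 3,215. Debt-to-income = 3,215/7,350 = 43.7% — meets 45% limit
LTV = 200,900/251,500 = 79.9% ≤ 85%
Score 761 is in the 740+ band; LTV 79.9% is in the 78.01–85% band → 9.25%.

9.25%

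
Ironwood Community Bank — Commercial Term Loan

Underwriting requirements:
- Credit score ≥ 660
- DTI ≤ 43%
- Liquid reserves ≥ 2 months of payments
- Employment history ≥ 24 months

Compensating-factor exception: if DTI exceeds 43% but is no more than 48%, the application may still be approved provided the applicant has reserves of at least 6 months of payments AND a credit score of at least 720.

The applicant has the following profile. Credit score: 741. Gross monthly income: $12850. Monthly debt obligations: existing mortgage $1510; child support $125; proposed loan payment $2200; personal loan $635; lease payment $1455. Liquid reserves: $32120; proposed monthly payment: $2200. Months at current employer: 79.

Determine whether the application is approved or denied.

Credit score 741 ≥ 660 (meets base)
Total debts = (1,510 + 125 + 2,200 + 635 + 1,455) = 5,925. DTI = 5,925/12,850 = 46.1% > 43% — standard DTI limit exceeded.
Reserves = 32,120/2,200 = 14.6 months ≥ 2
Employment 79 ≥ 24 months
DTI 46.1% is within the 43%–48% exception band; checking compensating factors.
Reserves 14.6 ≥ 6 months; credit score 741 ≥ 720.
Both override conditions satisfied; DTI exception granted.

Approved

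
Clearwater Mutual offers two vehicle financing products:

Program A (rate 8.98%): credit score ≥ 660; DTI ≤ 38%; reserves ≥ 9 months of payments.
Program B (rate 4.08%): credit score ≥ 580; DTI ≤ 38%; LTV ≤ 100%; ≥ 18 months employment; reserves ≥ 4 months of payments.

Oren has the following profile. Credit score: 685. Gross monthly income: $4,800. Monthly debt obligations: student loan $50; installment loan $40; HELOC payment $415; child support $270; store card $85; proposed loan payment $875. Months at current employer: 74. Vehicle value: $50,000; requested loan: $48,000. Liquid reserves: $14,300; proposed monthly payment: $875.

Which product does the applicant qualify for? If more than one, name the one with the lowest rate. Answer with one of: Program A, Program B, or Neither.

Program B

Total debts = (50 + 40 + 415 + 270 + 85 + 875) = 1,735; DTI = 1,735/4,800 = 36.1%.
LTV = 48,000/50,000 = 96%.
Reserves = 14,300/875 = 16.3 months.
Program A: score 685 ≥ 660; DTI 36.1% ≤ 38%; reserves 16.3 ≥ 9 mo → qualifies.
Program B: score 685 ≥ 580; DTI 36.1% ≤ 38%; LTV 96% ≤ 100%; employment 74 ≥ 18 mo; reserves 16.3 ≥ 4 mo → qualifies.
Qualifying: Program A, Program B. Lowest rate is 4.08% → Program B.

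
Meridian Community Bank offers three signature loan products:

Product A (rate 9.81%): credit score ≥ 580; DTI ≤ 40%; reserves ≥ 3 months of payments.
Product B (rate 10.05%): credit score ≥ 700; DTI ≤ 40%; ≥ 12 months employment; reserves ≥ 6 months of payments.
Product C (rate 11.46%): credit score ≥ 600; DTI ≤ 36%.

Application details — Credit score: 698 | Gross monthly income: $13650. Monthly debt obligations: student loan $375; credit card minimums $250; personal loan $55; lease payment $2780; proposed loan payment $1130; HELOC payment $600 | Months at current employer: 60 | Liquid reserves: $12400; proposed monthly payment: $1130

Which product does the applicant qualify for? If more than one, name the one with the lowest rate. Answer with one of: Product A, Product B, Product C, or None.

Total debts = (375 + 250 + 55 + 2,780 + 1,130 + 600) = 5,190; DTI = 5,190/13,650 = 38%.
Reserves = 12,400/1,130 = 11.0 months.
Product A: score 698 ≥ 580; DTI 38% ≤ 40%; reserves 11.0 ≥ 3 mo → qualifies.
Product B: score 698 < 700; DTI 38% ≤ 40%; employment 60 ≥ 12 mo; reserves 11.0 ≥ 6 mo → does not qualify.
Product C: score 698 ≥ 600; DTI 38% > 36% → does not qualify.

Product A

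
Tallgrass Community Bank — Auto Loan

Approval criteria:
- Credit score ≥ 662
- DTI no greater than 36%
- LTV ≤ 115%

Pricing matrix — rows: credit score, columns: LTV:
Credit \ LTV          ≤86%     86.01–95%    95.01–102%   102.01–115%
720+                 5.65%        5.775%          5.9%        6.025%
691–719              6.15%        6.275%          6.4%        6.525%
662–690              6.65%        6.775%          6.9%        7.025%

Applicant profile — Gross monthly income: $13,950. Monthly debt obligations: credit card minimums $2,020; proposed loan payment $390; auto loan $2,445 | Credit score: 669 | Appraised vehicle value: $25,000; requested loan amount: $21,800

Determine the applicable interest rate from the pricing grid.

6.775%

Credit score 669 ≥ 662; Total monthly debts = (2,020 + 390 + 2,445) = 4,855. DTI: 4,855 ÷ 13,950 = 34.8%, within the 36% cap
LTV = 21,800/25,000 = 87.2% ≤ 115%
Credit 669 → row 662–690; LTV 87.2% → column 86.01–95%. Grid cell → 6.775%.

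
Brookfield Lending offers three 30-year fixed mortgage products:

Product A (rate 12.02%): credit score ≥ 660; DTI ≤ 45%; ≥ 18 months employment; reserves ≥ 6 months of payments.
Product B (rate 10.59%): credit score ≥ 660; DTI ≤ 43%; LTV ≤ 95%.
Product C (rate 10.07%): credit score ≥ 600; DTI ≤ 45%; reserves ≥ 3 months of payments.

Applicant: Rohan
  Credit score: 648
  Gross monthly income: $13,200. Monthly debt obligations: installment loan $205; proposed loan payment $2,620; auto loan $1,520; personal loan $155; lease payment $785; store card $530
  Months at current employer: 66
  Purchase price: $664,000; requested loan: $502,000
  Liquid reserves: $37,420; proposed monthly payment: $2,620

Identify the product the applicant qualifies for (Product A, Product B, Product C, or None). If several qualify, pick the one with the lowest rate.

Product C

Total debts = (205 + 2,620 + 1,520 + 155 + 785 + 530) = 5,815; DTI = 5,815/13,200 = 44.1%.
LTV = 502,000/664,000 = 75.6%.
Reserves = 37,420/2,620 = 14.3 months.
Product A: score 648 < 660; DTI 44.1% ≤ 45%; employment 66 ≥ 18 mo; reserves 14.3 ≥ 6 mo → does not qualify.
Product B: score 648 < 660; DTI 44.1% > 43%; LTV 75.6% ≤ 95% → does not qualify.
Product C: score 648 ≥ 600; DTI 44.1% ≤ 45%; reserves 14.3 ≥ 3 mo → qualifies.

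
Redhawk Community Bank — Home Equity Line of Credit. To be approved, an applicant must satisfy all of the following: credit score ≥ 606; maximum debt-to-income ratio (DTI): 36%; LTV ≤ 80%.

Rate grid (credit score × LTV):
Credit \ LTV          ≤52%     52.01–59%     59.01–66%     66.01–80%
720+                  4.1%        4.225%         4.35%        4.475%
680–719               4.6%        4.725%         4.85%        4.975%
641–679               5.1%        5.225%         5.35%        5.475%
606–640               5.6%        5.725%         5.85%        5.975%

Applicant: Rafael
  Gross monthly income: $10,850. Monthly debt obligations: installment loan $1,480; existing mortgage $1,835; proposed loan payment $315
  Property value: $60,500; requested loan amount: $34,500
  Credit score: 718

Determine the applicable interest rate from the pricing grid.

Credit score 718 ≥ 606; Total monthly debts = (1,480 + 1,835 + 315) = 3,630. DTI = 3,630/10,850 = 33.5% ≤ 36%
LTV: 34,500 ÷ 60,500 = 57%, within 80% cap
Credit 718 → row 680–719; LTV 57% → column 52.01–59%. Grid cell → 4.725%.

4.725%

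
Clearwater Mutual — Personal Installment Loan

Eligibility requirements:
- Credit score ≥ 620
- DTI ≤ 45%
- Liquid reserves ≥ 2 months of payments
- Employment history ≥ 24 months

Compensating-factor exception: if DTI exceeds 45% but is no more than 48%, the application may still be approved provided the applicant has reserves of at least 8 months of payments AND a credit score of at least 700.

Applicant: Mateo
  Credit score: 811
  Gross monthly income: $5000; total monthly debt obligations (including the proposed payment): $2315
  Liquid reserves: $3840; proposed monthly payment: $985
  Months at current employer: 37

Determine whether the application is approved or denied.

Denied

Credit score 811 ≥ 620 (meets base)
DTI: 2,315 ÷ 5,000 = 46.3%, over the 45% base limit.
Reserves: 3,840 ÷ 985 = 3.9 months (meets 2-month minimum)
Employment 37 ≥ 24 months
46.3% falls in the override range (45%–48%), so the compensating-factor test applies.
Override check — reserves: 3.9 mo (short of 8); score: 811 (ok).
Override conditions not both satisfied; exception does not apply.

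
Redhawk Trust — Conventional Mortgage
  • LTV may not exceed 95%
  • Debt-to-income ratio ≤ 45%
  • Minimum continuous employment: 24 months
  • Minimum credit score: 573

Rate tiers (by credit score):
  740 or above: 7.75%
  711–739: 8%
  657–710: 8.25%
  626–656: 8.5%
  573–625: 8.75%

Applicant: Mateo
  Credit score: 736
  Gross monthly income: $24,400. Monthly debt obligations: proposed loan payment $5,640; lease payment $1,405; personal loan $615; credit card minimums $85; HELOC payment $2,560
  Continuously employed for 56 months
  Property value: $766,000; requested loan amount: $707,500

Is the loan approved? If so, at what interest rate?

Credit score 736 ≥ 573 (meets minimum)
LTV = 707,500/766,000 = 92.4% ≤ 95%
Total monthly debts = (5,640 + 1,405 + 615 + 85 + 2,560) = 10,305. DTI = 10,305/24,400 = 42.2% ≤ 45%
Employment 56 ≥ 24 months
All requirements met. Score 736 falls in the 711–739 tier → 8%.

Approved at 8%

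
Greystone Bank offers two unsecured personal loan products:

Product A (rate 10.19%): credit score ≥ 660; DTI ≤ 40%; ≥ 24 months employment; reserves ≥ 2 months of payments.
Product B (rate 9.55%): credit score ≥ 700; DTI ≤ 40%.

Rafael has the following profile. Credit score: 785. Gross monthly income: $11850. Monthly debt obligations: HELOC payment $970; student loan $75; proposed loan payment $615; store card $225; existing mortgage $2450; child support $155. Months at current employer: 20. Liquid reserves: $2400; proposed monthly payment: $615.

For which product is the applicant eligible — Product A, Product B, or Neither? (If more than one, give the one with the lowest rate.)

Product B

Total debts = (970 + 75 + 615 + 225 + 2,450 + 155) = 4,490; DTI = 4,490/11,850 = 37.9%.
Reserves = 2,400/615 = 3.9 months.
Product A: score 785 ≥ 660; DTI 37.9% ≤ 40%; employment 20 < 24 mo; reserves 3.9 ≥ 2 mo → does not qualify.
Product B: score 785 ≥ 700; DTI 37.9% ≤ 40% → qualifies.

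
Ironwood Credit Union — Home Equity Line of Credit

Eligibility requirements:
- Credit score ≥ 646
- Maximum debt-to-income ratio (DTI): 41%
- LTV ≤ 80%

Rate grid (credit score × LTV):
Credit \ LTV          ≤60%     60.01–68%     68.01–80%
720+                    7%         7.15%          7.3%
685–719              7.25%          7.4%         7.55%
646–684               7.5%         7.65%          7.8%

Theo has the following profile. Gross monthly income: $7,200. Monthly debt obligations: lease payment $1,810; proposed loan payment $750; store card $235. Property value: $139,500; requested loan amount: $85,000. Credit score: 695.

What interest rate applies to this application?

Credit score 695 ≥ 646; Total monthly debts = (1,810 + 750 + 235) = 2,795. Debt-to-income = 2,795/7,200 = 38.8% — meets 41% limit
LTV: 85,000 ÷ 139,500 = 60.9%, within 80% cap
Score 695 is in the 685–719 band; LTV 60.9% is in the 60.01–68% band → 7.4%.

7.4%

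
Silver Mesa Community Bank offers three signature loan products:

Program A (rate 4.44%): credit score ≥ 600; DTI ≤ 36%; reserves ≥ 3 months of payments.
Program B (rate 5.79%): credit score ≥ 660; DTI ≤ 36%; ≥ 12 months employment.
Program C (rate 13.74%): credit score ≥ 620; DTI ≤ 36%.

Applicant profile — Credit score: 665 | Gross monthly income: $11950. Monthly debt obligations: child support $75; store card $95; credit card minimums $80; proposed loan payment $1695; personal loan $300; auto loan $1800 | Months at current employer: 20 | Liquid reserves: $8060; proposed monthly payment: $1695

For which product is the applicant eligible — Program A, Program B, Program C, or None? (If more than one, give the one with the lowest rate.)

Program A

Total debts = (75 + 95 + 80 + 1,695 + 300 + 1,800) = 4,045; DTI = 4,045/11,950 = 33.8%.
Reserves = 8,060/1,695 = 4.8 months.
Program A: score 665 ≥ 600; DTI 33.8% ≤ 36%; reserves 4.8 ≥ 3 mo → qualifies.
Program B: score 665 ≥ 660; DTI 33.8% ≤ 36%; employment 20 ≥ 12 mo → qualifies.
Program C: score 665 ≥ 620; DTI 33.8% ≤ 36% → qualifies.
Qualifying: Program A, Program B, Program C. Lowest rate is 4.44% → Program A.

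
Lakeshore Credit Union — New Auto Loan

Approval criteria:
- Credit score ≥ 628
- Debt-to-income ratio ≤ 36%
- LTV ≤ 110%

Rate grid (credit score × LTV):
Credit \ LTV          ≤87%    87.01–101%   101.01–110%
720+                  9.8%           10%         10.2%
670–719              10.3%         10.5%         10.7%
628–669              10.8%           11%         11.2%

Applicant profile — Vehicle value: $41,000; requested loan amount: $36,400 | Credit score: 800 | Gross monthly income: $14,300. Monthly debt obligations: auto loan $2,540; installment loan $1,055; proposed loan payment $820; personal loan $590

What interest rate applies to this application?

Credit score 800 ≥ 628; Total monthly debts = (2,540 + 1,055 + 820 + 590) = 5,005. DTI = 5,005/14,300 = 35% ≤ 36%
LTV = 36,400/41,000 = 88.8% ≤ 110%
Row: 800 falls in 720+. Column: 88.8% falls in 87.01–101%. Rate = 10%.

10%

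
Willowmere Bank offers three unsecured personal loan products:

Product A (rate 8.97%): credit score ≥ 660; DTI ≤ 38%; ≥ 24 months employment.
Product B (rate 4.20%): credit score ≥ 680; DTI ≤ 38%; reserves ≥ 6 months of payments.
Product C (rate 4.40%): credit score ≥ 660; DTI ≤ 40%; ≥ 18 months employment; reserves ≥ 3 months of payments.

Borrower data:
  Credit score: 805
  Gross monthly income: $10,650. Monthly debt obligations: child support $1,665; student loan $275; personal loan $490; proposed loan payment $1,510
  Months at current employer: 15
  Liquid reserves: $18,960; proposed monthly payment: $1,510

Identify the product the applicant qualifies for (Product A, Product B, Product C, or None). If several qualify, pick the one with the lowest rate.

Total debts = (1,665 + 275 + 490 + 1,510) = 3,940; DTI = 3,940/10,650 = 37%.
Reserves = 18,960/1,510 = 12.6 months.
Product A: score 805 ≥ 660; DTI 37% ≤ 38%; employment 15 < 24 mo → does not qualify.
Product B: score 805 ≥ 680; DTI 37% ≤ 38%; reserves 12.6 ≥ 6 mo → qualifies.
Product C: score 805 ≥ 660; DTI 37% ≤ 40%; employment 15 < 18 mo; reserves 12.6 ≥ 3 mo → does not qualify.

Product B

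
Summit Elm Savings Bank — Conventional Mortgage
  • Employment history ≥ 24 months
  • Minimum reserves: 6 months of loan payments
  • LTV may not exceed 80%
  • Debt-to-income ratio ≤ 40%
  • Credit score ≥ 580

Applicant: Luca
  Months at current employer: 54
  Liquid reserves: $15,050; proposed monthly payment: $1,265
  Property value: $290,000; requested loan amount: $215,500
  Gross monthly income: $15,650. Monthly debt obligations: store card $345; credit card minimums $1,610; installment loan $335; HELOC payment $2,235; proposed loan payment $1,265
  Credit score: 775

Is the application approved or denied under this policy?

Approved

Employment 54 ≥ 24 months
Reserves: 15,050 ÷ 1,265 = 11.9 months (meets 6-month minimum)
Loan-to-value = 215,500/290,000 = 74.3% — pass (80% max)
Total monthly debts = (345 + 1,610 + 335 + 2,235 + 1,265) = 5,790. DTI: 5,790 ÷ 15,650 = 37%, within the 40% cap
Credit score 775 ≥ 580 (meets)
All criteria satisfied.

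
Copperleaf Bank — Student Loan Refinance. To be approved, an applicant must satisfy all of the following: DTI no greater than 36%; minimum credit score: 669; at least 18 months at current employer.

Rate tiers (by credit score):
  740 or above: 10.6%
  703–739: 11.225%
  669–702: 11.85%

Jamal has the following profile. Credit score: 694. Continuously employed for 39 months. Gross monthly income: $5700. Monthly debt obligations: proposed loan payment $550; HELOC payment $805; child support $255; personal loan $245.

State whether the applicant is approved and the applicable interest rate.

Approved at 11.85%

Credit score 694 ≥ 669 (meets minimum)
Employment 39 ≥ 18 months
Total monthly debts = (550 + 805 + 255 + 245) = 1,855. DTI = 1,855/5,700 = 32.5% ≤ 36%
All requirements met. Score 694 falls in the 669–702 tier → 11.85%.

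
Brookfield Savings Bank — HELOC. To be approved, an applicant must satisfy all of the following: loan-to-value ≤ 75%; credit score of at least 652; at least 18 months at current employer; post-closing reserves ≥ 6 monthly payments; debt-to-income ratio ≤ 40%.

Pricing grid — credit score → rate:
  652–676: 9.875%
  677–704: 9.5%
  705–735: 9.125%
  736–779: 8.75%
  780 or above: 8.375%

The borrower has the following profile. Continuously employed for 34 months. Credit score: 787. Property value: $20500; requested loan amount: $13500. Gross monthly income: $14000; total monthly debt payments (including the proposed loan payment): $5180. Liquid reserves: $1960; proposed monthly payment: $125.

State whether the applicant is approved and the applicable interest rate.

Credit score 787 ≥ 652 (meets minimum)
Liquid reserves cover 1,960/125 = 15.7 months — ≥ 6 required
LTV: 13,500 ÷ 20,500 = 65.9%, within 75% cap
Debt-to-income = 5,180/14,000 = 37% — meets 40% limit
Employment 34 ≥ 18 months
All requirements met. Score 787 falls in the 780 or above tier → 8.375%.

Approved at 8.375%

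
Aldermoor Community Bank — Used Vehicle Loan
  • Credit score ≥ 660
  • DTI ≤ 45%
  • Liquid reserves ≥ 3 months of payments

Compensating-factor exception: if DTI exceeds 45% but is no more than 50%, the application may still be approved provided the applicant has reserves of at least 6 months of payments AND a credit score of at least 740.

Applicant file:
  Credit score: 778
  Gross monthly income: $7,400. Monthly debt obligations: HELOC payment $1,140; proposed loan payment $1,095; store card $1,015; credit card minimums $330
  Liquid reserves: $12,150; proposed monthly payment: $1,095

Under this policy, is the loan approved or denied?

Approved

Credit score 778 ≥ 660 (meets base)
Total debts = (1,140 + 1,095 + 1,015 + 330) = 3,580. DTI: 3,580 ÷ 7,400 = 48.4%, over the 45% base limit.
Reserves = 12,150/1,095 = 11.1 months ≥ 3
DTI 48.4% is within the 45%–50% exception band; checking compensating factors.
Override check — reserves: 11.1 mo (ok); score: 778 (ok).
Both override conditions satisfied; DTI exception granted.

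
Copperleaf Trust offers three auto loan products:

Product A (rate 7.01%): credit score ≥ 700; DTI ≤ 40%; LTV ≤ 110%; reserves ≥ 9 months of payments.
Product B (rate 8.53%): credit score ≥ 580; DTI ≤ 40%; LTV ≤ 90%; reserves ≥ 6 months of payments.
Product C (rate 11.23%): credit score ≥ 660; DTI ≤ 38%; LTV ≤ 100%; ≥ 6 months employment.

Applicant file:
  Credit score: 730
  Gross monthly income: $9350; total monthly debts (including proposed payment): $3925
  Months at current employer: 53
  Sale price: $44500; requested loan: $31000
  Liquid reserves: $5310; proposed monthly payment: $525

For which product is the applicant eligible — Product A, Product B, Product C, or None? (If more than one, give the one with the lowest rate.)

None

DTI = 3,925/9,350 = 42%.
LTV = 31,000/44,500 = 69.7%.
Reserves = 5,310/525 = 10.1 months.
Product A: score 730 ≥ 700; DTI 42% > 40%; LTV 69.7% ≤ 110%; reserves 10.1 ≥ 9 mo → does not qualify.
Product B: score 730 ≥ 580; DTI 42% > 40%; LTV 69.7% ≤ 90%; reserves 10.1 ≥ 6 mo → does not qualify.
Product C: score 730 ≥ 660; DTI 42% > 38%; LTV 69.7% ≤ 100%; employment 53 ≥ 6 mo → does not qualify.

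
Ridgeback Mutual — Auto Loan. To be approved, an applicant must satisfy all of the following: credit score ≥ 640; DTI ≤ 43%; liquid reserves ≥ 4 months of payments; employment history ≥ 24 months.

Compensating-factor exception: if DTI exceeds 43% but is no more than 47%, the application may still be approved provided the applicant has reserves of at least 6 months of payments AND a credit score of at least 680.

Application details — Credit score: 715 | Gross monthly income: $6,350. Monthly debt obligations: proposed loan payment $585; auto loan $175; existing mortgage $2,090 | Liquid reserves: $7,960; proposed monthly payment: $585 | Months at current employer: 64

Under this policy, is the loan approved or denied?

Credit score 715 ≥ 640 (meets base)
Total debts = (585 + 175 + 2,090) = 2,850. DTI = 2,850/6,350 = 44.9% > 43% — standard DTI limit exceeded.
Reserves = 7,960/585 = 13.6 months ≥ 4
Employment 64 ≥ 24 months
DTI 44.9% is within the 43%–47% exception band; checking compensating factors.
Reserves 13.6 ≥ 6 months; credit score 715 ≥ 680.
Both compensating conditions met → exception applies.

Approved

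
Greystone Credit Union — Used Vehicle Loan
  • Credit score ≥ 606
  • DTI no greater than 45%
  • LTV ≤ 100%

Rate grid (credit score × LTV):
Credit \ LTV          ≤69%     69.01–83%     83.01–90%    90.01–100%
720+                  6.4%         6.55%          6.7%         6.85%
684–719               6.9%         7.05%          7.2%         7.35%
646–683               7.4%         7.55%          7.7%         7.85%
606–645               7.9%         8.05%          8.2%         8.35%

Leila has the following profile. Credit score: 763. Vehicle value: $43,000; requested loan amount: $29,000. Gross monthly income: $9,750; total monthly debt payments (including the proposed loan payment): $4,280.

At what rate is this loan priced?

Credit score 763 ≥ 606; Debt-to-income = 4,280/9,750 = 43.9% — meets 45% limit
LTV = 29,000/43,000 = 67.4% ≤ 100%
Score 763 is in the 720+ band; LTV 67.4% is in the ≤69% band → 6.4%.

6.4%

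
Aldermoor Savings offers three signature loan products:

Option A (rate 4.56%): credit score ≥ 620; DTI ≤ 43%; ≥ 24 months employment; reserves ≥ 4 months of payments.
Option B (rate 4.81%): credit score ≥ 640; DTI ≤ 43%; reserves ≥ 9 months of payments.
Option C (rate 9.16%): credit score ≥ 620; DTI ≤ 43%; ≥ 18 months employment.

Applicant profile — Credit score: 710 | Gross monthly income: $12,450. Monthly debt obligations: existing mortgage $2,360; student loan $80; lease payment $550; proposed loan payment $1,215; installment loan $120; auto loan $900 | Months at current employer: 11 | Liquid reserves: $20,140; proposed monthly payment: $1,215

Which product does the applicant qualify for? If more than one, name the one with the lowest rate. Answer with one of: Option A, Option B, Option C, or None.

Option B

Total debts = (2,360 + 80 + 550 + 1,215 + 120 + 900) = 5,225; DTI = 5,225/12,450 = 42%.
Reserves = 20,140/1,215 = 16.6 months.
Option A: score 710 ≥ 620; DTI 42% ≤ 43%; employment 11 < 24 mo; reserves 16.6 ≥ 4 mo → does not qualify.
Option B: score 710 ≥ 640; DTI 42% ≤ 43%; reserves 16.6 ≥ 9 mo → qualifies.
Option C: score 710 ≥ 620; DTI 42% ≤ 43%; employment 11 < 18 mo → does not qualify.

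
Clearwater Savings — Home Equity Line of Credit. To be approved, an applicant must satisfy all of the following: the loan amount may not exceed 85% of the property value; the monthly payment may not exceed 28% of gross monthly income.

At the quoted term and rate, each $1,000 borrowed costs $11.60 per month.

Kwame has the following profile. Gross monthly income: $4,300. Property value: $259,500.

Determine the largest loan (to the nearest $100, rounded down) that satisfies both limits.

$103,700

Payment cap: 28% × $4,300 = $1,204/month.
At $11.60 per $1,000, that supports 1,204/11.60 × 1,000 ≈ $103,793 → $103,700.
LTV cap: 85% × $259,500 = $220,575 → $220,500.
Binding constraint: payment-to-income.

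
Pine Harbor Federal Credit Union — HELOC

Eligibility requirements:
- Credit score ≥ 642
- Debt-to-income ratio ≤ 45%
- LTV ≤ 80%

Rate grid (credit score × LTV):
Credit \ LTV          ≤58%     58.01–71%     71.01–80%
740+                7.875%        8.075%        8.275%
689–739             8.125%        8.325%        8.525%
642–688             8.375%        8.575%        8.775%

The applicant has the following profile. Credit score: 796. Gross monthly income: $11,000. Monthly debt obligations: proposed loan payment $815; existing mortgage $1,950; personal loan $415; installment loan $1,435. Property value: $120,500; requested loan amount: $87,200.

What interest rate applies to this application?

8.275%

Credit score 796 ≥ 642; Total monthly debts = (815 + 1,950 + 415 + 1,435) = 4,615. DTI = 4,615/11,000 = 42% ≤ 45%
LTV = 87,200/120,500 = 72.4% ≤ 80%
Credit 796 → row 740+; LTV 72.4% → column 71.01–80%. Grid cell → 8.275%.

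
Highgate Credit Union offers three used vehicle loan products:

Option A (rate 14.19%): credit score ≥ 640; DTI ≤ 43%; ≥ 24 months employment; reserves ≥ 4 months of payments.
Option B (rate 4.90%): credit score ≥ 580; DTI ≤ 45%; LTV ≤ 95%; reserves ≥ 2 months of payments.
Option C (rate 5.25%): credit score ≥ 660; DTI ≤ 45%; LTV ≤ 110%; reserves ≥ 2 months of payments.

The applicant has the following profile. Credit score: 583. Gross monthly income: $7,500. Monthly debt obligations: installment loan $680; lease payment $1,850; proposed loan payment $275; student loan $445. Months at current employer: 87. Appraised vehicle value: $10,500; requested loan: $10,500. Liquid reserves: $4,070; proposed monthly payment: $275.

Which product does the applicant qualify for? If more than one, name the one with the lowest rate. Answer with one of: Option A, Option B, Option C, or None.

None

Total debts = (680 + 1,850 + 275 + 445) = 3,250; DTI = 3,250/7,500 = 43.3%.
LTV = 10,500/10,500 = 100%.
Reserves = 4,070/275 = 14.8 months.
Option A: score 583 < 640; DTI 43.3% > 43%; employment 87 ≥ 24 mo; reserves 14.8 ≥ 4 mo → does not qualify.
Option B: score 583 ≥ 580; DTI 43.3% ≤ 45%; LTV 100% > 95%; reserves 14.8 ≥ 2 mo → does not qualify.
Option C: score 583 < 660; DTI 43.3% ≤ 45%; LTV 100% ≤ 110%; reserves 14.8 ≥ 2 mo → does not qualify.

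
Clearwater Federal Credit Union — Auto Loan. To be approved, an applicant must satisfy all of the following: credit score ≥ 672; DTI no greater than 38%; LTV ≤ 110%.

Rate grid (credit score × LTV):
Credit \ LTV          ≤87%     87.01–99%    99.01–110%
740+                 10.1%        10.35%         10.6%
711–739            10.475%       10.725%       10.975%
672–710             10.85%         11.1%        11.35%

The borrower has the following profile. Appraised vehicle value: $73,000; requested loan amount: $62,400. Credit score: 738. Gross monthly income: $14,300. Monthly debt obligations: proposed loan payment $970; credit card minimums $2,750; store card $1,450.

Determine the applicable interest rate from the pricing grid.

Credit score 738 ≥ 672; Total monthly debts = (970 + 2,750 + 1,450) = 5,170. DTI: 5,170 ÷ 14,300 = 36.2%, within the 38% cap
Loan-to-value = 62,400/73,000 = 85.5% — pass (110% max)
Row: 738 falls in 711–739. Column: 85.5% falls in ≤87%. Rate = 10.475%.

10.475%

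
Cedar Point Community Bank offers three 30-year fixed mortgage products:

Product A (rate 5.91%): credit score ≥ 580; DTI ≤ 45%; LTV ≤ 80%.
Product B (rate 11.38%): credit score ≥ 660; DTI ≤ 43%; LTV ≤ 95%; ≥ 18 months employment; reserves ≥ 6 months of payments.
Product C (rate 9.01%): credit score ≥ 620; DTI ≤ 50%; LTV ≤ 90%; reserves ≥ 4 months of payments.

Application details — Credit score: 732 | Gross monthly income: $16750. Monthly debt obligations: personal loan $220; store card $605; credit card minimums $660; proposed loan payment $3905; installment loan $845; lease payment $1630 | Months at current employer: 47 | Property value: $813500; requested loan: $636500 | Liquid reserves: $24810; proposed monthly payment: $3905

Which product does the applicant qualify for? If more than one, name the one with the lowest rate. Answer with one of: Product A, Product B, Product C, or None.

Product C

Total debts = (220 + 605 + 660 + 3,905 + 845 + 1,630) = 7,865; DTI = 7,865/16,750 = 47%.
LTV = 636,500/813,500 = 78.2%.
Reserves = 24,810/3,905 = 6.4 months.
Product A: score 732 ≥ 580; DTI 47% > 45%; LTV 78.2% ≤ 80% → does not qualify.
Product B: score 732 ≥ 660; DTI 47% > 43%; LTV 78.2% ≤ 95%; employment 47 ≥ 18 mo; reserves 6.4 ≥ 6 mo → does not qualify.
Product C: score 732 ≥ 620; DTI 47% ≤ 50%; LTV 78.2% ≤ 90%; reserves 6.4 ≥ 4 mo → qualifies.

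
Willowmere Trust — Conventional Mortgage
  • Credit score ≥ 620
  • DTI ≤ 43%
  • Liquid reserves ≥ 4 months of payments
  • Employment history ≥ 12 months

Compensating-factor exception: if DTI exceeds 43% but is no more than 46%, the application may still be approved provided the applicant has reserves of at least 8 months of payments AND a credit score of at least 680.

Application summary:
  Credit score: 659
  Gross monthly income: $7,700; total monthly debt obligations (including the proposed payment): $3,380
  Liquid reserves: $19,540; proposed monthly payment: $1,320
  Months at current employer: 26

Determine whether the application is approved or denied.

Denied

Credit score 659 ≥ 620 (meets base)
DTI: 3,380 ÷ 7,700 = 43.9%, over the 43% base limit.
Reserves = 19,540/1,320 = 14.8 months ≥ 4
Employment 26 ≥ 12 months
43.9% falls in the override range (43%–46%), so the compensating-factor test applies.
Override check — reserves: 14.8 mo (ok); score: 659 (below 680).
Override conditions not both satisfied; exception does not apply.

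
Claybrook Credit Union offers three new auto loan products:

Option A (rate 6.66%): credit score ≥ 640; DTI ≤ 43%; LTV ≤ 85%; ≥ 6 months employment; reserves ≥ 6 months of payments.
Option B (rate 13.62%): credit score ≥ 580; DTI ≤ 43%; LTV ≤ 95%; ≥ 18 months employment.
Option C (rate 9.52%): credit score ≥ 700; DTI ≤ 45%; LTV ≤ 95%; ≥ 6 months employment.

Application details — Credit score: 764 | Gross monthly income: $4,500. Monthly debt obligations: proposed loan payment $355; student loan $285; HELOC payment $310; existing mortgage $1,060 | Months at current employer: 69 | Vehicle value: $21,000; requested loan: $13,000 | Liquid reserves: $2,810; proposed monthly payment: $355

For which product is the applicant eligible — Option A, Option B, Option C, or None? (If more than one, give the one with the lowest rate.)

Total debts = (355 + 285 + 310 + 1,060) = 2,010; DTI = 2,010/4,500 = 44.7%.
LTV = 13,000/21,000 = 61.9%.
Reserves = 2,810/355 = 7.9 months.
Option A: score 764 ≥ 640; DTI 44.7% > 43%; LTV 61.9% ≤ 85%; employment 69 ≥ 6 mo; reserves 7.9 ≥ 6 mo → does not qualify.
Option B: score 764 ≥ 580; DTI 44.7% > 43%; LTV 61.9% ≤ 95%; employment 69 ≥ 18 mo → does not qualify.
Option C: score 764 ≥ 700; DTI 44.7% ≤ 45%; LTV 61.9% ≤ 95%; employment 69 ≥ 6 mo → qualifies.

Option C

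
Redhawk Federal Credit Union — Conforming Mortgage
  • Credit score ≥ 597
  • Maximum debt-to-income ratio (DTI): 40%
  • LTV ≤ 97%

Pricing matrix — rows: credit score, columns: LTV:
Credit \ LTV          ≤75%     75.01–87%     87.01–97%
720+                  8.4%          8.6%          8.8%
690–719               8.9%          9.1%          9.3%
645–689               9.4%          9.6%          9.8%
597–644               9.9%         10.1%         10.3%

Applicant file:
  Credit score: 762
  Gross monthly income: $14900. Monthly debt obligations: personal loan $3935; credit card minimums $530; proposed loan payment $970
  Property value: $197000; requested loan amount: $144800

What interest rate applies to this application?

8.4%

Credit score 762 ≥ 597; Total monthly debts = (3,935 + 530 + 970) = 5,435. DTI = 5,435/14,900 = 36.5% ≤ 40%
LTV = 144,800/197,000 = 73.5% ≤ 97%
Row: 762 falls in 720+. Column: 73.5% falls in ≤75%. Rate = 8.4%.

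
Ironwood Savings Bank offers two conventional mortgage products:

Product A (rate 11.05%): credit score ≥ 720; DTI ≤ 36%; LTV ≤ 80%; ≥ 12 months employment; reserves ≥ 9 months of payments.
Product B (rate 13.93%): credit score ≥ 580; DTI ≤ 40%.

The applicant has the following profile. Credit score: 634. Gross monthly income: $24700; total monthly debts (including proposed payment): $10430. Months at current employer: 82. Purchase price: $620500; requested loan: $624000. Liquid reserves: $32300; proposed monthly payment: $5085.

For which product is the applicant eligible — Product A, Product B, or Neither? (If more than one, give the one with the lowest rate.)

Neither

DTI = 10,430/24,700 = 42.2%.
LTV = 624,000/620,500 = 100.6%.
Reserves = 32,300/5,085 = 6.4 months.
Product A: score 634 < 720; DTI 42.2% > 36%; LTV 100.6% > 80%; employment 82 ≥ 12 mo; reserves 6.4 < 9 mo → does not qualify.
Product B: score 634 ≥ 580; DTI 42.2% > 40% → does not qualify.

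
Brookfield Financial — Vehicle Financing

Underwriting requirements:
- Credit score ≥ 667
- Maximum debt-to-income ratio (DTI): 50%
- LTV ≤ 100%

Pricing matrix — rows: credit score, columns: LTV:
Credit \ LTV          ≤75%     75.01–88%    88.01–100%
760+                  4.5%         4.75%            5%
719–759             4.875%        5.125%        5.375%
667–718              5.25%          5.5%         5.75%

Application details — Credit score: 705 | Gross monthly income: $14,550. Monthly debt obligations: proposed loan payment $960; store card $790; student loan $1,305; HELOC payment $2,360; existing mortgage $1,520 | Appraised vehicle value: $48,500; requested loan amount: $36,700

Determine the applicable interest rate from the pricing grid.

Credit score 705 ≥ 667; Total monthly debts = (960 + 790 + 1,305 + 2,360 + 1,520) = 6,935. DTI: 6,935 ÷ 14,550 = 47.7%, within the 50% cap
Loan-to-value = 36,700/48,500 = 75.7% — pass (100% max)
Row: 705 falls in 667–718. Column: 75.7% falls in 75.01–88%. Rate = 5.5%.

5.5%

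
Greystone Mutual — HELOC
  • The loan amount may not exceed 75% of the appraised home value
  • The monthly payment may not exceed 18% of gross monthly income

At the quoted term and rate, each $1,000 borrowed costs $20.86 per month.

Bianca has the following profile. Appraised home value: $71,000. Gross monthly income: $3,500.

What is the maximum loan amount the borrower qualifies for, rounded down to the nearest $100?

Payment cap: 18% × $3,500 = $630/month.
At $20.86 per $1,000, that supports 630/20.86 × 1,000 ≈ $30,201 → $30,200.
LTV cap: 75% × $71,000 = $53,250 → $53,200.
Binding constraint: payment-to-income.

$30,200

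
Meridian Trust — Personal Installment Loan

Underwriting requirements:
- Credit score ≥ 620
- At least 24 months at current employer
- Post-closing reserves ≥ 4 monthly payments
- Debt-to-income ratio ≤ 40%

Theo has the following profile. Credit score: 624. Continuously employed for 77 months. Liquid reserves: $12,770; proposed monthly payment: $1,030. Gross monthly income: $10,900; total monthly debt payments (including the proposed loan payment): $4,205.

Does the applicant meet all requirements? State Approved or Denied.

Approved

Credit score 624 ≥ 620 (meets)
Employment 77 ≥ 24 months
Reserves: 12,770 ÷ 1,030 = 12.4 months (meets 4-month minimum)
DTI = 4,205/10,900 = 38.6% ≤ 40%
All criteria satisfied.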